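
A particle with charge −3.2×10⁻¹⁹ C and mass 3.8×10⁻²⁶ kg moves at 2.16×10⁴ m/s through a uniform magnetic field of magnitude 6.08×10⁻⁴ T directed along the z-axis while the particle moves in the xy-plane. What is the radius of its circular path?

The magnetic force provides the centripetal force: |q|vB = mv²/r.
r = mv/(|q|B) = (3.8×10⁻²⁶)(2.16×10⁴)/((3.2×10⁻¹⁹)(6.08×10⁻⁴)) ≈ 4.22 m.

r ≈ 4.22 m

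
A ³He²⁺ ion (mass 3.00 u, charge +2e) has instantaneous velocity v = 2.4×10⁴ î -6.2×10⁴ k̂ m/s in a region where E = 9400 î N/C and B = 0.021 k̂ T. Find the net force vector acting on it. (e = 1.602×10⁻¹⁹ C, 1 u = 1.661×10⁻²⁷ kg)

v×B = (0, -504, 0) N/C.
E + v×B = (9400, -504, 0) N/C.
F = q(E + v×B) = (3.204×10⁻¹⁹ C)·(9400, -504, 0) = (3.01×10⁻¹⁵, -1.61×10⁻¹⁶, 0) N.

F ≈ (3.01×10⁻¹⁵, -1.61×10⁻¹⁶, 0) N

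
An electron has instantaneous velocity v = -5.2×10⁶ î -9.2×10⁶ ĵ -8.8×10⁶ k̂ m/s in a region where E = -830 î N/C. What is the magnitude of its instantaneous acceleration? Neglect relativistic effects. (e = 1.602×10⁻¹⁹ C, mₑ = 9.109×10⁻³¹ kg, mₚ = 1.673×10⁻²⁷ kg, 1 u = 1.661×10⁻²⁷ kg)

|a| ≈ 1.46×10¹⁴ m/s²

Only an electric field acts, so F = qE = (−1.602×10⁻¹⁹ C)·(-830, 0, 0) = (1.33×10⁻¹⁶, 0, 0) N.
|a| = |F|/m = 1.330×10⁻¹⁶/9.109×10⁻³¹ ≈ 1.46×10¹⁴ m/s².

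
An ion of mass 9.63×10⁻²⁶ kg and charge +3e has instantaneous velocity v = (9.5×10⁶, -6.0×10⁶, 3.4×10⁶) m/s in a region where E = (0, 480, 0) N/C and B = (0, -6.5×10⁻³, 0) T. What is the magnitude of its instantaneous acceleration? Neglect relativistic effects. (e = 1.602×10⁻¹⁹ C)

v×B = (2.21×10⁴, 0, -6.18×10⁴) N/C.
E + v×B = (2.21×10⁴, 480, -6.18×10⁴) N/C.
F = q(E + v×B) = (4.806×10⁻¹⁹ C)·(2.21×10⁴, 480, -6.18×10⁴) = (1.06×10⁻¹⁴, 2.31×10⁻¹⁶, -2.97×10⁻¹⁴) N.
|a| = |F|/m = 3.152×10⁻¹⁴/9.63×10⁻²⁶ ≈ 3.27×10¹¹ m/s².

|a| ≈ 3.27×10¹¹ m/s²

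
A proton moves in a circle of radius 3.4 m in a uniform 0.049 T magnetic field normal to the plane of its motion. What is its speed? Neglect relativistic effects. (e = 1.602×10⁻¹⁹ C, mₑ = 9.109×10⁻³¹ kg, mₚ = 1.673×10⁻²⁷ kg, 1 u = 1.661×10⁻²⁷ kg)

v ≈ 1.6×10⁷ m/s

From |q|vB = mv²/r, v = |q|Br/m.
v = (1.602×10⁻¹⁹)(0.049)(3.4)/1.673×10⁻²⁷ ≈ 1.6×10⁷ m/s.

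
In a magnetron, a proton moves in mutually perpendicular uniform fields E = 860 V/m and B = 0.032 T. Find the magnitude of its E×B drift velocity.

The E×B drift speed is v_d = E/B.
v_d = 860/0.032 = 2.7×10⁴ m/s.

v_d ≈ 2.7×10⁴ m/s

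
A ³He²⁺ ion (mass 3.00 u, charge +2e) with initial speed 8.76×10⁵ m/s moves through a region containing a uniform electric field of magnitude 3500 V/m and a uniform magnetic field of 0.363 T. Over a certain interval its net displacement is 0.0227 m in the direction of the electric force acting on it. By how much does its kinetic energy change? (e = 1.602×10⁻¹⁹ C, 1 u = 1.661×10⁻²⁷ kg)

The magnetic force is always ⟂ v and does no work; only the electric force changes KE.
ΔKE = F_E · d = |q|E d = (3.204×10⁻¹⁹)(3500)(0.0227) ≈ 2.55×10⁻¹⁷ J.

ΔKE ≈ 2.55×10⁻¹⁷ J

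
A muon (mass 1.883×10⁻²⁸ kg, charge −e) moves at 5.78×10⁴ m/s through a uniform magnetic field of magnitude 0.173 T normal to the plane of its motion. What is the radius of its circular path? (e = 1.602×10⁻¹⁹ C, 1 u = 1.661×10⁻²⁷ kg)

The magnetic force provides the centripetal force: |q|vB = mv²/r.
r = mv/(|q|B) = (1.883×10⁻²⁸)(5.78×10⁴)/((1.602×10⁻¹⁹)(0.173)) ≈ 3.93×10⁻⁴ m.

r ≈ 3.93×10⁻⁴ m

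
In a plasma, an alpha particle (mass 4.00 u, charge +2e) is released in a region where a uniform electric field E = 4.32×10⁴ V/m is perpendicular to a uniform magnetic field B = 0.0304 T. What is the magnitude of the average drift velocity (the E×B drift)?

v_d ≈ 1.42×10⁶ m/s

In crossed fields the guiding centre drifts at v_d = |E×B|/B² = E/B, independent of charge and mass.
v_d = 4.32×10⁴/0.0304 = 1.42×10⁶ m/s.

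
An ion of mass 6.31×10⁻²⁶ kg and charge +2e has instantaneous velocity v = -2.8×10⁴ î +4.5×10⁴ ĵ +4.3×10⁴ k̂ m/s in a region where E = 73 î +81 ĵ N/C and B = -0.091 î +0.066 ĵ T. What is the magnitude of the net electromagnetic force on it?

|F| ≈ 1.68×10⁻¹⁵ N

v×B = (-2840, -3910, 2250) N/C.
E + v×B = (-2760, -3830, 2250) N/C.
F = q(E + v×B) = (3.204×10⁻¹⁹ C)·(-2760, -3830, 2250) = (-8.86×10⁻¹⁶, -1.23×10⁻¹⁵, 7.20×10⁻¹⁶) N.
|F| = 1.68×10⁻¹⁵ N.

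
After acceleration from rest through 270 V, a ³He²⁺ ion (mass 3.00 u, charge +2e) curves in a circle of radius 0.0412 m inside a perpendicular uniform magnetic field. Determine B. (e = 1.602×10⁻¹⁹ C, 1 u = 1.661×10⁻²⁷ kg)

B ≈ 0.0703 T

v = √(2|q|V/m) = √(2·3.204×10⁻¹⁹·270/4.983×10⁻²⁷) ≈ 1.863×10⁵ m/s.
B = mv/(|q|r) = (4.983×10⁻²⁷)(1.863×10⁵)/((3.204×10⁻¹⁹)(0.0412)) ≈ 0.0703 T.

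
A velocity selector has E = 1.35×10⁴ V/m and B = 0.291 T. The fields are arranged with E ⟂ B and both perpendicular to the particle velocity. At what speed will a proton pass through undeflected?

v = 4.64×10⁴ m/s

Zero net Lorentz force requires |qE| = |q v×B|, i.e. E = vB.
v = E/B = 1.35×10⁴/0.291 = 4.64×10⁴ m/s.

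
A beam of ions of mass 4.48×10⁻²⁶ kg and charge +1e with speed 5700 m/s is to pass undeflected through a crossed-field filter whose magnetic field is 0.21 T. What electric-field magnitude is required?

E = 1200 V/m

For straight-line motion qE = qvB, so E = vB.
E = 5700 × 0.21 = 1200 V/m.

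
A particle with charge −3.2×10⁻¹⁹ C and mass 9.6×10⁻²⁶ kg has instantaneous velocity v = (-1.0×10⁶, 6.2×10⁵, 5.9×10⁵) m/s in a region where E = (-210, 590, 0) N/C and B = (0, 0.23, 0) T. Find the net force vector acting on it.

v×B = (-1.36×10⁵, 0, -2.30×10⁵) N/C.
E + v×B = (-1.36×10⁵, 590, -2.30×10⁵) N/C.
F = q(E + v×B) = (−3.2×10⁻¹⁹ C)·(-1.36×10⁵, 590, -2.30×10⁵) = (4.35×10⁻¹⁴, -1.89×10⁻¹⁶, 7.36×10⁻¹⁴) N.

F ≈ (4.35×10⁻¹⁴, -1.89×10⁻¹⁶, 7.36×10⁻¹⁴) N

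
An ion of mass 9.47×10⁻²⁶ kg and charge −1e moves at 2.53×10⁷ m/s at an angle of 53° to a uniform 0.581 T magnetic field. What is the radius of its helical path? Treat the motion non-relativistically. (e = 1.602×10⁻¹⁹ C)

r ≈ 20.6 m

v⊥ = v sinθ = 2.53×10⁷·sin53° ≈ 2.021×10⁷ m/s.
r = m v⊥/(|q|B) = (9.47×10⁻²⁶)(2.021×10⁷)/((1.602×10⁻¹⁹)(0.581)) ≈ 20.6 m.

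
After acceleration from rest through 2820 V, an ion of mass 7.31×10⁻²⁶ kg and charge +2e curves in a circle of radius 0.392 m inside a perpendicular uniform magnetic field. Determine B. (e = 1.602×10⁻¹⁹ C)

v = √(2|q|V/m) = √(2·3.204×10⁻¹⁹·2820/7.31×10⁻²⁶) ≈ 1.572×10⁵ m/s.
B = mv/(|q|r) = (7.31×10⁻²⁶)(1.572×10⁵)/((3.204×10⁻¹⁹)(0.392)) ≈ 0.0915 T.

B ≈ 0.0915 T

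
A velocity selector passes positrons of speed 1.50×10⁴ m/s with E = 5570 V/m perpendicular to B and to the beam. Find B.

B = 0.371 T

Balance of forces in the selector: qE = qvB ⇒ B = E/v.
B = 5570/1.50×10⁴ = 0.371 T.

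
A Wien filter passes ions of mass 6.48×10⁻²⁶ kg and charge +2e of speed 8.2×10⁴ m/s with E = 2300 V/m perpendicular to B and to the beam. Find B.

Balance of forces in the selector: qE = qvB ⇒ B = E/v.
B = 2300/8.2×10⁴ = 0.028 T.

B = 0.028 T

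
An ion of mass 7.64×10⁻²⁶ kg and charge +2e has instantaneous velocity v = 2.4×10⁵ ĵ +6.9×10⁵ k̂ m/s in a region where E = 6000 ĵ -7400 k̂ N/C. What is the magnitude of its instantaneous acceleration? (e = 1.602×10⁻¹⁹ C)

Only an electric field acts, so F = qE = (3.204×10⁻¹⁹ C)·(0, 6000, -7400) = (0, 1.92×10⁻¹⁵, -2.37×10⁻¹⁵) N.
|a| = |F|/m = 3.052×10⁻¹⁵/7.64×10⁻²⁶ ≈ 4.00×10¹⁰ m/s².

|a| ≈ 4.00×10¹⁰ m/s²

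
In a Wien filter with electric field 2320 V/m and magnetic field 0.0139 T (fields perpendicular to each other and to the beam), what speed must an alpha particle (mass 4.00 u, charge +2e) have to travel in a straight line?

v = 1.67×10⁵ m/s

For undeflected motion the electric and magnetic forces balance: qE = qvB.
v = E/B = 2320/0.0139 = 1.67×10⁵ m/s.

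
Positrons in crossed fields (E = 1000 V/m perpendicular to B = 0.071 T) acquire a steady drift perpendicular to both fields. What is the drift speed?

The E×B drift speed is v_d = E/B.
v_d = 1000/0.071 = 1.4×10⁴ m/s.

v_d ≈ 1.4×10⁴ m/s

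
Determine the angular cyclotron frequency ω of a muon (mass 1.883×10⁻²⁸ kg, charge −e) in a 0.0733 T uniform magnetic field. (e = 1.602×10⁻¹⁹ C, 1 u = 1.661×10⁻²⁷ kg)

ω ≈ 6.24×10⁷ rad/s

ω = |q|B/m.
ω = (1.602×10⁻¹⁹)(0.0733)/1.883×10⁻²⁸ ≈ 6.24×10⁷ rad/s.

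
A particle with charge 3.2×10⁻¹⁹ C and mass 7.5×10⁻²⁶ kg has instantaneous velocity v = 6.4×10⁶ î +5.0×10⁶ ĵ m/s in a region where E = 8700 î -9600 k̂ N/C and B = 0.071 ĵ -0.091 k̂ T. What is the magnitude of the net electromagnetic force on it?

v×B = (-4.55×10⁵, 5.82×10⁵, 4.54×10⁵) N/C.
E + v×B = (-4.46×10⁵, 5.82×10⁵, 4.45×10⁵) N/C.
F = q(E + v×B) = (3.2×10⁻¹⁹ C)·(-4.46×10⁵, 5.82×10⁵, 4.45×10⁵) = (-1.43×10⁻¹³, 1.86×10⁻¹³, 1.42×10⁻¹³) N.
|F| = 2.75×10⁻¹³ N.

|F| ≈ 2.75×10⁻¹³ N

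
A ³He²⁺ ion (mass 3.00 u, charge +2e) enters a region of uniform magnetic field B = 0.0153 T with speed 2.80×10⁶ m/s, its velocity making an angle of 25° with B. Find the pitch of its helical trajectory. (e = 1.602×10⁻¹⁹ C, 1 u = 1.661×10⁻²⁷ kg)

p ≈ 16.2 m

v∥ = v cosθ = 2.80×10⁶·cos25° ≈ 2.538×10⁶ m/s.
T = 2πm/(|q|B) = 2π(4.983×10⁻²⁷)/((3.204×10⁻¹⁹)(0.0153)) ≈ 6.387×10⁻⁶ s.
pitch = v∥ T = (2.538×10⁶)(6.387×10⁻⁶) ≈ 16.2 m.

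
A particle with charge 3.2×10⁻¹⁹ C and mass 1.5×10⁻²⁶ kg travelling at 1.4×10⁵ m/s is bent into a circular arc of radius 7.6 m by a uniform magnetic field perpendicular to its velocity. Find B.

B ≈ 8.6×10⁻⁴ T

From |q|vB = mv²/r, B = mv/(|q|r).
B = (1.5×10⁻²⁶)(1.4×10⁵)/((3.2×10⁻¹⁹)(7.6)) ≈ 8.6×10⁻⁴ T.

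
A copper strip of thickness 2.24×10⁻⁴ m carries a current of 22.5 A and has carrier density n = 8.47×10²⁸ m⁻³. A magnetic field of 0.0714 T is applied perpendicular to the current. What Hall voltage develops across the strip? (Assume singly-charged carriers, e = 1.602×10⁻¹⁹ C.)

V_H = IB/(n e t).
V_H = (22.5)(0.0714)/((8.47×10²⁸)(1.602×10⁻¹⁹)(2.24×10⁻⁴)) ≈ 5.29×10⁻⁷ V.

V_H ≈ 5.29×10⁻⁷ V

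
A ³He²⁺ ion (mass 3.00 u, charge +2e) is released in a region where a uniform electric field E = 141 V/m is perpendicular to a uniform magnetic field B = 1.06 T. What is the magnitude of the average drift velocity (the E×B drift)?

v_d ≈ 133 m/s

The E×B drift speed is v_d = E/B.
v_d = 141/1.06 = 133 m/s.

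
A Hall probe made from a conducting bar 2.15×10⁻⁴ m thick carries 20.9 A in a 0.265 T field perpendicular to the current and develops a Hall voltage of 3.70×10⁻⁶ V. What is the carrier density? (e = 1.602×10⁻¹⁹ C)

From V_H = IB/(n e t), n = IB/(V_H e t).
n = (20.9)(0.265)/((3.70×10⁻⁶)(1.602×10⁻¹⁹)(2.15×10⁻⁴)) ≈ 4.35×10²⁸ m⁻³.

n ≈ 4.35×10²⁸ m⁻³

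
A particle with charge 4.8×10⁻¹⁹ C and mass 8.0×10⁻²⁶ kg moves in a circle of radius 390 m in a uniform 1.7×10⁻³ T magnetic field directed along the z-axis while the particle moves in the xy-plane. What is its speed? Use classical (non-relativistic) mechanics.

v ≈ 4.0×10⁶ m/s

From |q|vB = mv²/r, v = |q|Br/m.
v = (4.8×10⁻¹⁹)(1.7×10⁻³)(390)/8.0×10⁻²⁶ ≈ 4.0×10⁶ m/s.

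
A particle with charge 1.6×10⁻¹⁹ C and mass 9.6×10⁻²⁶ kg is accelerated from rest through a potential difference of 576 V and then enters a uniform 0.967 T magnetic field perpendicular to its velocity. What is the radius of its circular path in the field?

r ≈ 0.0272 m

Acceleration: |q|V = ½mv² ⇒ v = √(2|q|V/m) = √(2·1.6×10⁻¹⁹·576/9.6×10⁻²⁶) ≈ 4.382×10⁴ m/s.
In the field: r = mv/(|q|B) = (9.6×10⁻²⁶)(4.382×10⁴)/((1.6×10⁻¹⁹)(0.967)) ≈ 0.0272 m.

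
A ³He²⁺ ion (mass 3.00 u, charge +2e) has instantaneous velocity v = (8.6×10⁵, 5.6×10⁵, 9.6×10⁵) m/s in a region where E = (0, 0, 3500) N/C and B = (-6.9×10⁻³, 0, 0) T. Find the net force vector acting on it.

v×B = (0, -6620, 3860) N/C.
E + v×B = (0, -6620, 7360) N/C.
F = q(E + v×B) = (3.204×10⁻¹⁹ C)·(0, -6620, 7360) = (0, -2.12×10⁻¹⁵, 2.36×10⁻¹⁵) N.

F ≈ (0, -2.12×10⁻¹⁵, 2.36×10⁻¹⁵) N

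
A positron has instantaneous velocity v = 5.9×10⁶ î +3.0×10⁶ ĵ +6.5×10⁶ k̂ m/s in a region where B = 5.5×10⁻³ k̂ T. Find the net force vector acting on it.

F ≈ (2.64×10⁻¹⁵, -5.20×10⁻¹⁵, 0) N

v×B = (1.65×10⁴, -3.24×10⁴, 0) N/C.
F = q v×B = (1.602×10⁻¹⁹ C)·(1.65×10⁴, -3.24×10⁴, 0) = (2.64×10⁻¹⁵, -5.20×10⁻¹⁵, 0) N.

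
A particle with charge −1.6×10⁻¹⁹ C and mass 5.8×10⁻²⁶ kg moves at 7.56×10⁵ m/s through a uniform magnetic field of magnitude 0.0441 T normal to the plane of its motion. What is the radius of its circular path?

The magnetic force provides the centripetal force: |q|vB = mv²/r.
r = mv/(|q|B) = (5.8×10⁻²⁶)(7.56×10⁵)/((1.6×10⁻¹⁹)(0.0441)) ≈ 6.21 m.

r ≈ 6.21 m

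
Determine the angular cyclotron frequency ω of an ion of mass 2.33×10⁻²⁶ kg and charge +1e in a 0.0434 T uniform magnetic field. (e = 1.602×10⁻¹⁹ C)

ω ≈ 2.98×10⁵ rad/s

ω = |q|B/m.
ω = (1.602×10⁻¹⁹)(0.0434)/2.33×10⁻²⁶ ≈ 2.98×10⁵ rad/s.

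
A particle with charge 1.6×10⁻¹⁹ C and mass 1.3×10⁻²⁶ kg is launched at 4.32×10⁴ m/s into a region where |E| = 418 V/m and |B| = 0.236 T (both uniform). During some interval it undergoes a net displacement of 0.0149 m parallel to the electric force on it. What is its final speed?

B does no work; ΔKE = |q|E d.
½mv_f² = ½mv₀² + |q|Ed = ½(1.3×10⁻²⁶)(4.32×10⁴)² + (1.6×10⁻¹⁹)(418)(0.0149) ≈ 1.213×10⁻¹⁷ J + 9.965×10⁻¹⁹ J ≈ 1.313×10⁻¹⁷ J.
v_f = √(2·1.313×10⁻¹⁷/1.3×10⁻²⁶) ≈ 4.49×10⁴ m/s.

v_f ≈ 4.49×10⁴ m/s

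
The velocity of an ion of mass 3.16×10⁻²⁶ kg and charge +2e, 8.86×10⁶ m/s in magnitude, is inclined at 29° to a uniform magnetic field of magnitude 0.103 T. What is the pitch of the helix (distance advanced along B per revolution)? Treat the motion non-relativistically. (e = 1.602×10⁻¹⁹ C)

p ≈ 46.6 m

v∥ = v cosθ = 8.86×10⁶·cos29° ≈ 7.749×10⁶ m/s.
T = 2πm/(|q|B) = 2π(3.16×10⁻²⁶)/((3.204×10⁻¹⁹)(0.103)) ≈ 6.016×10⁻⁶ s.
pitch = v∥ T = (7.749×10⁶)(6.016×10⁻⁶) ≈ 46.6 m.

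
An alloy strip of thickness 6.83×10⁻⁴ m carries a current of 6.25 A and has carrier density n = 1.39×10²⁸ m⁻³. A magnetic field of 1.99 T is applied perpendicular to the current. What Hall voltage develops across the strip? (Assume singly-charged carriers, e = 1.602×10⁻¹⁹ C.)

V_H = IB/(n e t).
V_H = (6.25)(1.99)/((1.39×10²⁸)(1.602×10⁻¹⁹)(6.83×10⁻⁴)) ≈ 8.18×10⁻⁶ V.

V_H ≈ 8.18×10⁻⁶ V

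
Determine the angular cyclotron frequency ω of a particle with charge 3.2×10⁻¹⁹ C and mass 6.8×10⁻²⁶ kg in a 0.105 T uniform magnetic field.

ω = |q|B/m.
ω = (3.2×10⁻¹⁹)(0.105)/6.8×10⁻²⁶ ≈ 4.94×10⁵ rad/s.

ω ≈ 4.94×10⁵ rad/s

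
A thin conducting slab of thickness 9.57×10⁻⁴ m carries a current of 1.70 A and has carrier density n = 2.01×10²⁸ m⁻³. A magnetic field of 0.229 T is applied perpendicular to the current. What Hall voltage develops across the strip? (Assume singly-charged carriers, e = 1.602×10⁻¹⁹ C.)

V_H = IB/(n e t).
V_H = (1.70)(0.229)/((2.01×10²⁸)(1.602×10⁻¹⁹)(9.57×10⁻⁴)) ≈ 1.26×10⁻⁷ V.

V_H ≈ 1.26×10⁻⁷ V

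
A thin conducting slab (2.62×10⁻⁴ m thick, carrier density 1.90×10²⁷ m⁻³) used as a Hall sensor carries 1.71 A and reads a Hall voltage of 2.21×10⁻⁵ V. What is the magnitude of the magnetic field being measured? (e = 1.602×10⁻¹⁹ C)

From V_H = IB/(n e t), B = V_H n e t / I.
B = (2.21×10⁻⁵)(1.90×10²⁷)(1.602×10⁻¹⁹)(2.62×10⁻⁴)/1.71 ≈ 1.03 T.

B ≈ 1.03 T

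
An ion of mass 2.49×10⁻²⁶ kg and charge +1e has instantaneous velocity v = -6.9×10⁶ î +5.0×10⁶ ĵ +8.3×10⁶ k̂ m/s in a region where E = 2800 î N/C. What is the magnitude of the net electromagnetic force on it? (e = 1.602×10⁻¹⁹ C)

Only an electric field acts, so F = qE = (1.602×10⁻¹⁹ C)·(2800, 0, 0) = (4.49×10⁻¹⁶, 0, 0) N.
|F| = 4.49×10⁻¹⁶ N.

|F| ≈ 4.49×10⁻¹⁶ N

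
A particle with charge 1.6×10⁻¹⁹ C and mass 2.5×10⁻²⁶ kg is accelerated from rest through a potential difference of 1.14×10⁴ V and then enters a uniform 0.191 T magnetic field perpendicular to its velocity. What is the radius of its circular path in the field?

r ≈ 0.312 m

Acceleration: |q|V = ½mv² ⇒ v = √(2|q|V/m) = √(2·1.6×10⁻¹⁹·1.14×10⁴/2.5×10⁻²⁶) ≈ 3.820×10⁵ m/s.
In the field: r = mv/(|q|B) = (2.5×10⁻²⁶)(3.820×10⁵)/((1.6×10⁻¹⁹)(0.191)) ≈ 0.312 m.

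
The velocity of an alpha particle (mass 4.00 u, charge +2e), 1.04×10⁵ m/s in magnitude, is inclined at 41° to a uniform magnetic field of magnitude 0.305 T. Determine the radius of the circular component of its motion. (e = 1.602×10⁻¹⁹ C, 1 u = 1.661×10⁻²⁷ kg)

v⊥ = v sinθ = 1.04×10⁵·sin41° ≈ 6.823×10⁴ m/s.
r = m v⊥/(|q|B) = (6.644×10⁻²⁷)(6.823×10⁴)/((3.204×10⁻¹⁹)(0.305)) ≈ 4.64×10⁻³ m.

r ≈ 4.64×10⁻³ m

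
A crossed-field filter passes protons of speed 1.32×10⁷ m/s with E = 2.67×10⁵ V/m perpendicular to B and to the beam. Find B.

Balance of forces in the selector: qE = qvB ⇒ B = E/v.
B = 2.67×10⁵/1.32×10⁷ = 0.0202 T.

B = 0.0202 T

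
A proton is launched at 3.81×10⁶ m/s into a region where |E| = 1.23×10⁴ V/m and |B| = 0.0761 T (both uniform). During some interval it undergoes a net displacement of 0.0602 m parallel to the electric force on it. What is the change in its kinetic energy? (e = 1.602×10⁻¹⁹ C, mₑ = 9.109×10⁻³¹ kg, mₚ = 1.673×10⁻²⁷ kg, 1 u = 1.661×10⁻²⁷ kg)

ΔKE ≈ 1.19×10⁻¹⁶ J

The magnetic force is always ⟂ v and does no work; only the electric force changes KE.
ΔKE = F_E · d = |q|E d = (1.602×10⁻¹⁹)(1.23×10⁴)(0.0602) ≈ 1.19×10⁻¹⁶ J.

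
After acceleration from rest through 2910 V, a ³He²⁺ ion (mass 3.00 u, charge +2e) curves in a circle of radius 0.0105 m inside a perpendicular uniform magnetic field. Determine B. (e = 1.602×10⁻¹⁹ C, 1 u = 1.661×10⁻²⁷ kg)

v = √(2|q|V/m) = √(2·3.204×10⁻¹⁹·2910/4.983×10⁻²⁷) ≈ 6.117×10⁵ m/s.
B = mv/(|q|r) = (4.983×10⁻²⁷)(6.117×10⁵)/((3.204×10⁻¹⁹)(0.0105)) ≈ 0.906 T.

B ≈ 0.906 T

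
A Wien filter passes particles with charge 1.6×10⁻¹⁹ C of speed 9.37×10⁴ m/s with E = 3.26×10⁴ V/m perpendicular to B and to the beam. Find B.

B = 0.348 T

Balance of forces in the selector: qE = qvB ⇒ B = E/v.
B = 3.26×10⁴/9.37×10⁴ = 0.348 T.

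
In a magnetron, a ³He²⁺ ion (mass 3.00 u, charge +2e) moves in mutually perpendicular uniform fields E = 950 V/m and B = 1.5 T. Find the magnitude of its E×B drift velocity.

v_d ≈ 630 m/s

In crossed fields the guiding centre drifts at v_d = |E×B|/B² = E/B, independent of charge and mass.
v_d = 950/1.5 = 630 m/s.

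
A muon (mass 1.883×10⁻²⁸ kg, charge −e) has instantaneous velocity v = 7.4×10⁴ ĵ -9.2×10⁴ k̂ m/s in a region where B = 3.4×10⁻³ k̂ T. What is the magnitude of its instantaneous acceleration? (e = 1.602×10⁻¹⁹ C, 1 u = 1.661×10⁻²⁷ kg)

v×B = (252, 0, 0) N/C.
F = q v×B = (−1.602×10⁻¹⁹ C)·(252, 0, 0) = (-4.03×10⁻¹⁷, 0, 0) N.
|a| = |F|/m = 4.031×10⁻¹⁷/1.883×10⁻²⁸ ≈ 2.14×10¹¹ m/s².

|a| ≈ 2.14×10¹¹ m/s²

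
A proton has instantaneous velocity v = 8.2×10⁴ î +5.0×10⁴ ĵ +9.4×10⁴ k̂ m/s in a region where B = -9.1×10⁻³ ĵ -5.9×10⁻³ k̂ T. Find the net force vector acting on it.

F ≈ (8.98×10⁻¹⁷, 7.75×10⁻¹⁷, -1.20×10⁻¹⁶) N

v×B = (560, 484, -746) N/C.
F = q v×B = (1.602×10⁻¹⁹ C)·(560, 484, -746) = (8.98×10⁻¹⁷, 7.75×10⁻¹⁷, -1.20×10⁻¹⁶) N.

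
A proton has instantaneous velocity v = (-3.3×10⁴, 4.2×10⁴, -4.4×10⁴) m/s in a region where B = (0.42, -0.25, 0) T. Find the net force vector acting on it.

v×B = (-1.10×10⁴, -1.85×10⁴, -9390) N/C.
F = q v×B = (1.602×10⁻¹⁹ C)·(-1.10×10⁴, -1.85×10⁴, -9390) = (-1.76×10⁻¹⁵, -2.96×10⁻¹⁵, -1.50×10⁻¹⁵) N.

F ≈ (-1.76×10⁻¹⁵, -2.96×10⁻¹⁵, -1.50×10⁻¹⁵) N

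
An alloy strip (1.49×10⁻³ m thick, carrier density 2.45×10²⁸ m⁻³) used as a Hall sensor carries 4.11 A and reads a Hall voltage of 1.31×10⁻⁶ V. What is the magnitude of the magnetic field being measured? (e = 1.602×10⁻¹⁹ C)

B ≈ 1.86 T

From V_H = IB/(n e t), B = V_H n e t / I.
B = (1.31×10⁻⁶)(2.45×10²⁸)(1.602×10⁻¹⁹)(1.49×10⁻³)/4.11 ≈ 1.86 T.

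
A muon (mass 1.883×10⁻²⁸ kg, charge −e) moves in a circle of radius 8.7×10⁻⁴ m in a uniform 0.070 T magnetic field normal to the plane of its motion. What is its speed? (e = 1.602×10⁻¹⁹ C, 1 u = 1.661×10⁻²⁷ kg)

From |q|vB = mv²/r, v = |q|Br/m.
v = (1.602×10⁻¹⁹)(0.070)(8.7×10⁻⁴)/1.883×10⁻²⁸ ≈ 5.2×10⁴ m/s.

v ≈ 5.2×10⁴ m/s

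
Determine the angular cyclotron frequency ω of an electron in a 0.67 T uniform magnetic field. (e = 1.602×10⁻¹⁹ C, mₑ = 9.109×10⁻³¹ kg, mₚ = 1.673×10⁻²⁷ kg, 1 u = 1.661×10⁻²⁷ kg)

ω ≈ 1.2×10¹¹ rad/s

ω = |q|B/m.
ω = (1.602×10⁻¹⁹)(0.67)/9.109×10⁻³¹ ≈ 1.2×10¹¹ rad/s.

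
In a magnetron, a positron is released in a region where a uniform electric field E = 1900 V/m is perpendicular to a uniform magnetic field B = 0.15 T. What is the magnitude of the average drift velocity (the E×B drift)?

v_d ≈ 1.3×10⁴ m/s

In crossed fields the guiding centre drifts at v_d = |E×B|/B² = E/B, independent of charge and mass.
v_d = 1900/0.15 = 1.3×10⁴ m/s.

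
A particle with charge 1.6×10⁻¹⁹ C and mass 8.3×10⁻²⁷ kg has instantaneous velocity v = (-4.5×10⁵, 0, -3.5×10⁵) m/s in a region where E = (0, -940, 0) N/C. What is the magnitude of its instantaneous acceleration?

Only an electric field acts, so F = qE = (1.6×10⁻¹⁹ C)·(0, -940, 0) = (0, -1.50×10⁻¹⁶, 0) N.
|a| = |F|/m = 1.504×10⁻¹⁶/8.3×10⁻²⁷ ≈ 1.81×10¹⁰ m/s².

|a| ≈ 1.81×10¹⁰ m/s²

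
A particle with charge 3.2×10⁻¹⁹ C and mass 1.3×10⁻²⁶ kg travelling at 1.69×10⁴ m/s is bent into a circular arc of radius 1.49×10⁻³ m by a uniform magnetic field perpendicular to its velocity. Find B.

B ≈ 0.461 T

From |q|vB = mv²/r, B = mv/(|q|r).
B = (1.3×10⁻²⁶)(1.69×10⁴)/((3.2×10⁻¹⁹)(1.49×10⁻³)) ≈ 0.461 T.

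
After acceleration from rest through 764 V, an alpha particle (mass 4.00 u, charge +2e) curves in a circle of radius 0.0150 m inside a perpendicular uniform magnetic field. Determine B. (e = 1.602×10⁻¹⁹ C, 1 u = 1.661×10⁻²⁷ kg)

v = √(2|q|V/m) = √(2·3.204×10⁻¹⁹·764/6.644×10⁻²⁷) ≈ 2.715×10⁵ m/s.
B = mv/(|q|r) = (6.644×10⁻²⁷)(2.715×10⁵)/((3.204×10⁻¹⁹)(0.0150)) ≈ 0.375 T.

B ≈ 0.375 T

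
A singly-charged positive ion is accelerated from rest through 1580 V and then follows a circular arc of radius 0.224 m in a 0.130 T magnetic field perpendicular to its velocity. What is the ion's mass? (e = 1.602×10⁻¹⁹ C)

m ≈ 4.30×10⁻²⁶ kg

Combine |q|V = ½mv² and r = mv/(|q|B): eliminate v to get m = qB²r²/(2V).
m = (1.602×10⁻¹⁹)(0.130)²(0.224)²/(2·1580) ≈ 4.30×10⁻²⁶ kg.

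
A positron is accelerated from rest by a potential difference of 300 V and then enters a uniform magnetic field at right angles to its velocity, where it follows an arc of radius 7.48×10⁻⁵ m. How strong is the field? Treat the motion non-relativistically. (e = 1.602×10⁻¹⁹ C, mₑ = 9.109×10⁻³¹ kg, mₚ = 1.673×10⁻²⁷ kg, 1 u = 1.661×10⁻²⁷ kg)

v = √(2|q|V/m) = √(2·1.602×10⁻¹⁹·300/9.109×10⁻³¹) ≈ 1.027×10⁷ m/s.
B = mv/(|q|r) = (9.109×10⁻³¹)(1.027×10⁷)/((1.602×10⁻¹⁹)(7.48×10⁻⁵)) ≈ 0.781 T.

B ≈ 0.781 T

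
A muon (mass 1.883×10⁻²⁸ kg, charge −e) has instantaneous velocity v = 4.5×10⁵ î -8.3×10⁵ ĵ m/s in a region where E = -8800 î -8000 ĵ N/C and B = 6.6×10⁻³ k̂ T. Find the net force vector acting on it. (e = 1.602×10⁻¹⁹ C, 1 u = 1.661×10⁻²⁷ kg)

F ≈ (2.29×10⁻¹⁵, 1.76×10⁻¹⁵, 0) N

v×B = (-5480, -2970, 0) N/C.
E + v×B = (-1.43×10⁴, -1.10×10⁴, 0) N/C.
F = q(E + v×B) = (−1.602×10⁻¹⁹ C)·(-1.43×10⁴, -1.10×10⁴, 0) = (2.29×10⁻¹⁵, 1.76×10⁻¹⁵, 0) N.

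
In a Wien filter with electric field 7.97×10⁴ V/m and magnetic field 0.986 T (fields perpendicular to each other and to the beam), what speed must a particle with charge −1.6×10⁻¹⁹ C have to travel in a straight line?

v = 8.08×10⁴ m/s

Straight-line motion ⇒ electric and magnetic forces cancel, so E = vB.
v = E/B = 7.97×10⁴/0.986 = 8.08×10⁴ m/s.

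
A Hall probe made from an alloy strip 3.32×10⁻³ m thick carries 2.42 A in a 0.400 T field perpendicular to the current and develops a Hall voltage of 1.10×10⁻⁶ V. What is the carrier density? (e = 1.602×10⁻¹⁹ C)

From V_H = IB/(n e t), n = IB/(V_H e t).
n = (2.42)(0.400)/((1.10×10⁻⁶)(1.602×10⁻¹⁹)(3.32×10⁻³)) ≈ 1.65×10²⁷ m⁻³.

n ≈ 1.65×10²⁷ m⁻³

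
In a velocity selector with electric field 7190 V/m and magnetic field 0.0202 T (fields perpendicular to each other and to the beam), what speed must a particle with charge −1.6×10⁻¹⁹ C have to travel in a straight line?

Straight-line motion ⇒ electric and magnetic forces cancel, so E = vB.
v = E/B = 7190/0.0202 = 3.56×10⁵ m/s.
The result is independent of the particle's charge and mass.

v = 3.56×10⁵ m/s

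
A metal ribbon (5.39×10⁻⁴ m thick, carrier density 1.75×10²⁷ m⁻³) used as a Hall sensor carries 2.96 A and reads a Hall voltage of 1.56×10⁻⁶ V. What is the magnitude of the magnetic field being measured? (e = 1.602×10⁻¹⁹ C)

From V_H = IB/(n e t), B = V_H n e t / I.
B = (1.56×10⁻⁶)(1.75×10²⁷)(1.602×10⁻¹⁹)(5.39×10⁻⁴)/2.96 ≈ 0.0796 T.

B ≈ 0.0796 T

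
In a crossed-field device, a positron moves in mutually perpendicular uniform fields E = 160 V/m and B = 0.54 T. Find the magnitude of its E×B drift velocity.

v_d ≈ 300 m/s

In crossed fields the guiding centre drifts at v_d = |E×B|/B² = E/B, independent of charge and mass.
v_d = 160/0.54 = 300 m/s.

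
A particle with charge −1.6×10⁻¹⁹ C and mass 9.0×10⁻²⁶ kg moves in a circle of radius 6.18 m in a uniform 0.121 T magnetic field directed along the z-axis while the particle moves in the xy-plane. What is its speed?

From |q|vB = mv²/r, v = |q|Br/m.
v = (1.6×10⁻¹⁹)(0.121)(6.18)/9.0×10⁻²⁶ ≈ 1.33×10⁶ m/s.

v ≈ 1.33×10⁶ m/s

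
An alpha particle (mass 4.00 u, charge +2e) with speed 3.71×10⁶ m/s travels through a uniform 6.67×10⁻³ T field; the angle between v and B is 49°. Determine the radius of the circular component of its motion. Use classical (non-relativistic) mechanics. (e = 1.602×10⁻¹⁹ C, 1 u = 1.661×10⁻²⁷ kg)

v⊥ = v sinθ = 3.71×10⁶·sin49° ≈ 2.800×10⁶ m/s.
r = m v⊥/(|q|B) = (6.644×10⁻²⁷)(2.800×10⁶)/((3.204×10⁻¹⁹)(6.67×10⁻³)) ≈ 8.70 m.

r ≈ 8.70 m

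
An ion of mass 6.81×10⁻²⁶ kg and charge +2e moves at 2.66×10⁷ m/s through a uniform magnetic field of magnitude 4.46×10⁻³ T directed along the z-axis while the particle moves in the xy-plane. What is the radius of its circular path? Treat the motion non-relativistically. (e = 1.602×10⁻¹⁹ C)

r ≈ 1270 m

The magnetic force provides the centripetal force: |q|vB = mv²/r.
r = mv/(|q|B) = (6.81×10⁻²⁶)(2.66×10⁷)/((3.204×10⁻¹⁹)(4.46×10⁻³)) ≈ 1270 m.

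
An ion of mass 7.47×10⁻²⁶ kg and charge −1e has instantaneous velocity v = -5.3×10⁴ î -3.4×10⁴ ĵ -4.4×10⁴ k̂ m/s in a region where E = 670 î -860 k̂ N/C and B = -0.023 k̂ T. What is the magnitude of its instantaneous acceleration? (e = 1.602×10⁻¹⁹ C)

v×B = (782, -1220, 0) N/C.
E + v×B = (1450, -1220, -860) N/C.
F = q(E + v×B) = (−1.602×10⁻¹⁹ C)·(1450, -1220, -860) = (-2.33×10⁻¹⁶, 1.95×10⁻¹⁶, 1.38×10⁻¹⁶) N.
|a| = |F|/m = 3.335×10⁻¹⁶/7.47×10⁻²⁶ ≈ 4.46×10⁹ m/s².

|a| ≈ 4.46×10⁹ m/s²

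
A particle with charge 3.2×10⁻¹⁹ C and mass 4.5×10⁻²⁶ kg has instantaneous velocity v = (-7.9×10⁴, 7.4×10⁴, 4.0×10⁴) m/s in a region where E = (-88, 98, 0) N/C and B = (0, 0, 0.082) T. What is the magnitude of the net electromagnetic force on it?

v×B = (6070, 6480, 0) N/C.
E + v×B = (5980, 6580, 0) N/C.
F = q(E + v×B) = (3.2×10⁻¹⁹ C)·(5980, 6580, 0) = (1.91×10⁻¹⁵, 2.10×10⁻¹⁵, 0) N.
|F| = 2.84×10⁻¹⁵ N.

|F| ≈ 2.84×10⁻¹⁵ N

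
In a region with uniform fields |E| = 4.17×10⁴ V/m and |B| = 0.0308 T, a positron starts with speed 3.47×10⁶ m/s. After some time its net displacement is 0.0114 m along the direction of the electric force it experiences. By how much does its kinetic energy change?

The magnetic force is always ⟂ v and does no work; only the electric force changes KE.
ΔKE = F_E · d = |q|E d = (1.602×10⁻¹⁹)(4.17×10⁴)(0.0114) ≈ 7.62×10⁻¹⁷ J.

ΔKE ≈ 7.62×10⁻¹⁷ J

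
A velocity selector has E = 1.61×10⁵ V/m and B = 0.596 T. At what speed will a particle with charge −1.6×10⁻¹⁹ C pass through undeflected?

v = 2.70×10⁵ m/s

Straight-line motion ⇒ electric and magnetic forces cancel, so E = vB.
v = E/B = 1.61×10⁵/0.596 = 2.70×10⁵ m/s.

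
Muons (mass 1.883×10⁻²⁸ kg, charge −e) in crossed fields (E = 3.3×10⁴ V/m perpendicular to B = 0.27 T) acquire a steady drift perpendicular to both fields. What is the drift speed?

The steady drift has the magnetic force balancing the electric force, so v_d = E/B.
v_d = 3.3×10⁴/0.27 = 1.2×10⁵ m/s.

v_d ≈ 1.2×10⁵ m/s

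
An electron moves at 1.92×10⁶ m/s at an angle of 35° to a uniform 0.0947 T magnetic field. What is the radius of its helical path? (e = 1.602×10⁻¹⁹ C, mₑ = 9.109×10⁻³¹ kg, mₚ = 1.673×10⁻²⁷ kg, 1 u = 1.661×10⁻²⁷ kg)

v⊥ = v sinθ = 1.92×10⁶·sin35° ≈ 1.101×10⁶ m/s.
r = m v⊥/(|q|B) = (9.109×10⁻³¹)(1.101×10⁶)/((1.602×10⁻¹⁹)(0.0947)) ≈ 6.61×10⁻⁵ m.

r ≈ 6.61×10⁻⁵ m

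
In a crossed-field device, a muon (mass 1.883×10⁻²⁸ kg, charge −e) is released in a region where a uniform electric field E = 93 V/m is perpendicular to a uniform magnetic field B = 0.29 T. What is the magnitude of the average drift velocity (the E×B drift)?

The E×B drift speed is v_d = E/B.
v_d = 93/0.29 = 320 m/s.

v_d ≈ 320 m/s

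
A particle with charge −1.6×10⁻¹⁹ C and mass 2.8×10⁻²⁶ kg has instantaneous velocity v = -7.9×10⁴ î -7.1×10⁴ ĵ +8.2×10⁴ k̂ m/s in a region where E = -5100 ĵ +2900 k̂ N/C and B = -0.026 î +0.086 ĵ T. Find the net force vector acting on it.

F ≈ (1.13×10⁻¹⁵, 1.16×10⁻¹⁵, 9.18×10⁻¹⁶) N

v×B = (-7050, -2130, -8640) N/C.
E + v×B = (-7050, -7230, -5740) N/C.
F = q(E + v×B) = (−1.6×10⁻¹⁹ C)·(-7050, -7230, -5740) = (1.13×10⁻¹⁵, 1.16×10⁻¹⁵, 9.18×10⁻¹⁶) N.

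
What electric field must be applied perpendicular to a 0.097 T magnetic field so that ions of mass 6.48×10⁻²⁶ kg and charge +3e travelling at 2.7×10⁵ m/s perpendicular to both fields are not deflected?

For straight-line motion qE = qvB, so E = vB.
E = 2.7×10⁵ × 0.097 = 2.6×10⁴ V/m.

E = 2.6×10⁴ V/m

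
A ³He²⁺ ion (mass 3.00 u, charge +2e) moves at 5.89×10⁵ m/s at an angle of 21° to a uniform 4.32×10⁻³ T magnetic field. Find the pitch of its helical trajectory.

p ≈ 12.4 m

v∥ = v cosθ = 5.89×10⁵·cos21° ≈ 5.499×10⁵ m/s.
T = 2πm/(|q|B) = 2π(4.983×10⁻²⁷)/((3.204×10⁻¹⁹)(4.32×10⁻³)) ≈ 2.262×10⁻⁵ s.
pitch = v∥ T = (5.499×10⁵)(2.262×10⁻⁵) ≈ 12.4 m.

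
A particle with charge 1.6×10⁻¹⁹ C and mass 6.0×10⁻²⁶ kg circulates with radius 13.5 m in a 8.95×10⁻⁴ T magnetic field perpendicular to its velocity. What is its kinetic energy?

KE ≈ 194 eV

v = |q|Br/m, then KE = ½mv² = (qBr)²/(2m).
v = (1.6×10⁻¹⁹)(8.95×10⁻⁴)(13.5)/6.0×10⁻²⁶ ≈ 3.222×10⁴ m/s.
KE = ½(6.0×10⁻²⁶)(3.222×10⁴)² ≈ 3.11×10⁻¹⁷ J = 194 eV.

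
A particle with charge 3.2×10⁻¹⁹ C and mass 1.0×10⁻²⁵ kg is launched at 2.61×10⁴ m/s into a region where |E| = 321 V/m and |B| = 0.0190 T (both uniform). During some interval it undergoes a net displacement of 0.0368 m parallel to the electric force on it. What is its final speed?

B does no work; ΔKE = |q|E d.
½mv_f² = ½mv₀² + |q|Ed = ½(1.0×10⁻²⁵)(2.61×10⁴)² + (3.2×10⁻¹⁹)(321)(0.0368) ≈ 3.406×10⁻¹⁷ J + 3.780×10⁻¹⁸ J ≈ 3.784×10⁻¹⁷ J.
v_f = √(2·3.784×10⁻¹⁷/1.0×10⁻²⁵) ≈ 2.75×10⁴ m/s.

v_f ≈ 2.75×10⁴ m/s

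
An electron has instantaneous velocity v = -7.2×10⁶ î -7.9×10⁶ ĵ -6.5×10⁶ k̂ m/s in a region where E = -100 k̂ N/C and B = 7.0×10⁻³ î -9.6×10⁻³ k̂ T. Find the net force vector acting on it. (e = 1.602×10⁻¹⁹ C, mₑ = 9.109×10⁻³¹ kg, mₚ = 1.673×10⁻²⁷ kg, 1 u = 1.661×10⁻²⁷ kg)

F ≈ (-1.21×10⁻¹⁴, 1.84×10⁻¹⁴, -8.84×10⁻¹⁵) N

v×B = (7.58×10⁴, -1.15×10⁵, 5.53×10⁴) N/C.
E + v×B = (7.58×10⁴, -1.15×10⁵, 5.52×10⁴) N/C.
F = q(E + v×B) = (−1.602×10⁻¹⁹ C)·(7.58×10⁴, -1.15×10⁵, 5.52×10⁴) = (-1.21×10⁻¹⁴, 1.84×10⁻¹⁴, -8.84×10⁻¹⁵) N.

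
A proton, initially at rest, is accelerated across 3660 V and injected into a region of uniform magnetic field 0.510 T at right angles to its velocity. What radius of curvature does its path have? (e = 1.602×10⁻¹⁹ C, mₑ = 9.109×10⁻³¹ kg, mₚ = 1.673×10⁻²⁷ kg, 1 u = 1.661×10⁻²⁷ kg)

Acceleration: |q|V = ½mv² ⇒ v = √(2|q|V/m) = √(2·1.602×10⁻¹⁹·3660/1.673×10⁻²⁷) ≈ 8.372×10⁵ m/s.
In the field: r = mv/(|q|B) = (1.673×10⁻²⁷)(8.372×10⁵)/((1.602×10⁻¹⁹)(0.510)) ≈ 0.0171 m.

r ≈ 0.0171 m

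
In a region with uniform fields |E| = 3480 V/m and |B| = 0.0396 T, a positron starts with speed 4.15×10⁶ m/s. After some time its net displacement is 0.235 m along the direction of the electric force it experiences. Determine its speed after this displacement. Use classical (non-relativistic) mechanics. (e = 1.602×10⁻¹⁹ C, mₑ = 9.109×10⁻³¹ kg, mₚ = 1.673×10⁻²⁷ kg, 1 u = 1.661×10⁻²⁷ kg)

B does no work; ΔKE = |q|E d.
½mv_f² = ½mv₀² + |q|Ed = ½(9.109×10⁻³¹)(4.15×10⁶)² + (1.602×10⁻¹⁹)(3480)(0.235) ≈ 7.844×10⁻¹⁸ J + 1.310×10⁻¹⁶ J ≈ 1.389×10⁻¹⁶ J.
v_f = √(2·1.389×10⁻¹⁶/9.109×10⁻³¹) ≈ 1.75×10⁷ m/s.

v_f ≈ 1.75×10⁷ m/s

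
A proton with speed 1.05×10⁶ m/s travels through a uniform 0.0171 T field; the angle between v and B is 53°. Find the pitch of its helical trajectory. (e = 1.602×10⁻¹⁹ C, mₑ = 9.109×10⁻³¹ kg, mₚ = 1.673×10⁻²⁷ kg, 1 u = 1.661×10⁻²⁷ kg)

p ≈ 2.42 m

v∥ = v cosθ = 1.05×10⁶·cos53° ≈ 6.319×10⁵ m/s.
T = 2πm/(|q|B) = 2π(1.673×10⁻²⁷)/((1.602×10⁻¹⁹)(0.0171)) ≈ 3.837×10⁻⁶ s.
pitch = v∥ T = (6.319×10⁵)(3.837×10⁻⁶) ≈ 2.42 m.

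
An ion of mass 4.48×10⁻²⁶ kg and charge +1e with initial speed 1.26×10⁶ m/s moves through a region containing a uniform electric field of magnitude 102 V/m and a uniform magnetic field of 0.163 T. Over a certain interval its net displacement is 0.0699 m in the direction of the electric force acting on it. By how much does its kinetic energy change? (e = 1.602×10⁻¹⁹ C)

ΔKE ≈ 1.14×10⁻¹⁸ J

The magnetic force is always ⟂ v and does no work; only the electric force changes KE.
ΔKE = F_E · d = |q|E d = (1.602×10⁻¹⁹)(102)(0.0699) ≈ 1.14×10⁻¹⁸ J.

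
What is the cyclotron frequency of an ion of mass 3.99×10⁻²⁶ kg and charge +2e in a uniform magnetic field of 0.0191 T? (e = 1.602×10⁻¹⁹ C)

f ≈ 2.44×10⁴ Hz

f = |q|B/(2πm).
f = (3.204×10⁻¹⁹)(0.0191)/(2π·3.99×10⁻²⁶) ≈ 2.44×10⁴ Hz.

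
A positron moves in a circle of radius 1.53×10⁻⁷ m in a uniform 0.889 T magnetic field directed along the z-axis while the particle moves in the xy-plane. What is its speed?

v ≈ 2.39×10⁴ m/s

From |q|vB = mv²/r, v = |q|Br/m.
v = (1.602×10⁻¹⁹)(0.889)(1.53×10⁻⁷)/9.109×10⁻³¹ ≈ 2.39×10⁴ m/s.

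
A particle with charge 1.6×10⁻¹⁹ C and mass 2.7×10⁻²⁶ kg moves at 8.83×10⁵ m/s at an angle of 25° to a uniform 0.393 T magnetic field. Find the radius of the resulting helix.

r ≈ 0.160 m

v⊥ = v sinθ = 8.83×10⁵·sin25° ≈ 3.732×10⁵ m/s.
r = m v⊥/(|q|B) = (2.7×10⁻²⁶)(3.732×10⁵)/((1.6×10⁻¹⁹)(0.393)) ≈ 0.160 m.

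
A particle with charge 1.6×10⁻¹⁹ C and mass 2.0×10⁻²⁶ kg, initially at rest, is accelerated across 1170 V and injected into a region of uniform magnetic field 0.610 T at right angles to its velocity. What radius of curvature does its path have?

Acceleration: |q|V = ½mv² ⇒ v = √(2|q|V/m) = √(2·1.6×10⁻¹⁹·1170/2.0×10⁻²⁶) ≈ 1.368×10⁵ m/s.
In the field: r = mv/(|q|B) = (2.0×10⁻²⁶)(1.368×10⁵)/((1.6×10⁻¹⁹)(0.610)) ≈ 0.0280 m.

r ≈ 0.0280 m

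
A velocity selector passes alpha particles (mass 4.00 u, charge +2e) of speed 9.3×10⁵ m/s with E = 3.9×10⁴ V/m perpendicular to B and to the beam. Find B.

B = 0.042 T

Balance of forces in the selector: qE = qvB ⇒ B = E/v.
B = 3.9×10⁴/9.3×10⁵ = 0.042 T.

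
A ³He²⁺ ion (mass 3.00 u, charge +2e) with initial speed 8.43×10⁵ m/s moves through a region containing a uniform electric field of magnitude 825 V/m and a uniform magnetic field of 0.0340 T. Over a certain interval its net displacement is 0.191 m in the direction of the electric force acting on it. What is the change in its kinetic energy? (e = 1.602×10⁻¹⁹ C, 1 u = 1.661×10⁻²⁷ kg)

The magnetic force is always ⟂ v and does no work; only the electric force changes KE.
ΔKE = F_E · d = |q|E d = (3.204×10⁻¹⁹)(825)(0.191) ≈ 5.05×10⁻¹⁷ J.

ΔKE ≈ 5.05×10⁻¹⁷ J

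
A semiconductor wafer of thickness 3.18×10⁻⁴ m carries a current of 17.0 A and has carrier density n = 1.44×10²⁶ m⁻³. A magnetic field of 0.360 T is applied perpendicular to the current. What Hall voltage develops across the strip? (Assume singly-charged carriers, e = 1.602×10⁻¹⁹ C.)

V_H = IB/(n e t).
V_H = (17.0)(0.360)/((1.44×10²⁶)(1.602×10⁻¹⁹)(3.18×10⁻⁴)) ≈ 8.34×10⁻⁴ V.

V_H ≈ 8.34×10⁻⁴ V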